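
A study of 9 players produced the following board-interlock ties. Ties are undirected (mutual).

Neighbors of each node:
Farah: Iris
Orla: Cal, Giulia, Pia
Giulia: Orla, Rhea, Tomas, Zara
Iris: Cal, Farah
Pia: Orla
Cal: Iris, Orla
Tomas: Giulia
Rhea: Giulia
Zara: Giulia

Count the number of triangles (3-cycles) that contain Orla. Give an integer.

Orla's neighbors are Cal, Giulia, and Pia, but none of them are tied to each other, so no triangle contains Orla.

0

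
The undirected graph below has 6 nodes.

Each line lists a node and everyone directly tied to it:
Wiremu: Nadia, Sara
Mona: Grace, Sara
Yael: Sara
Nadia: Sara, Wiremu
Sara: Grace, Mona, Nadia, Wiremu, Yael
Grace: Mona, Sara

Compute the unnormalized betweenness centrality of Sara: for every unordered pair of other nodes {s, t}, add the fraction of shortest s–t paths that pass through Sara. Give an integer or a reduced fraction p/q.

8

Pairs whose geodesics pass through Sara — Yael–Wiremu: 1; Yael–Grace: 1; Yael–Mona: 1; Yael–Nadia: 1; Wiremu–Grace: 1; Wiremu–Mona: 1; Grace–Nadia: 1; Mona–Nadia: 1.
All other pairs contribute 0.
Summing the contributions gives betweenness(Sara) = 8.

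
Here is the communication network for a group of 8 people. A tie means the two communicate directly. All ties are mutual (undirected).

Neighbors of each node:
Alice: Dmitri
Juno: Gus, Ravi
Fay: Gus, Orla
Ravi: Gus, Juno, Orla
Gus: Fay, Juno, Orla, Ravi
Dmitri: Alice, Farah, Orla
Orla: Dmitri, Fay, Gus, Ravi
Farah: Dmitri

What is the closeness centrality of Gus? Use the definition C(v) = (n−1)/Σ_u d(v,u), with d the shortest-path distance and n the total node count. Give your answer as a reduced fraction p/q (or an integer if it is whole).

7/12

Distances from Gus: Alice:3, Dmitri:2, Farah:3, Fay:1, Juno:1, Orla:1, Ravi:1. Sum = 12.
n = 8, so closeness = 7/12.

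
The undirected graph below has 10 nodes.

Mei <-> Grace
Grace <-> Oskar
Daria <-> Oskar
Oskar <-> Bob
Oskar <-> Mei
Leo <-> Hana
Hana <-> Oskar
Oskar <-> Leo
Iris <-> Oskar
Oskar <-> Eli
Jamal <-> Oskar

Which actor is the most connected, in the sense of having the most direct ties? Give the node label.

Degrees — Bob:1, Daria:1, Eli:1, Grace:2, Hana:2, Iris:1, Jamal:1, Leo:2, Mei:2, Oskar:9.
The maximum is 9, attained only by Oskar.

Oskar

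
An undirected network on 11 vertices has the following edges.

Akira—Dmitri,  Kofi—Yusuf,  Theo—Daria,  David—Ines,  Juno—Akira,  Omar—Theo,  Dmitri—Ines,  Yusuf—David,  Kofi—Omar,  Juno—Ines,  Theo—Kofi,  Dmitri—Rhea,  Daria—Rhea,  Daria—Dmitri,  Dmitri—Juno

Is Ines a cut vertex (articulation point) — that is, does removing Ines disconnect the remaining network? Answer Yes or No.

Even without Ines, every remaining node can still reach every other (the residual graph is connected), so Ines is not a cut vertex.

No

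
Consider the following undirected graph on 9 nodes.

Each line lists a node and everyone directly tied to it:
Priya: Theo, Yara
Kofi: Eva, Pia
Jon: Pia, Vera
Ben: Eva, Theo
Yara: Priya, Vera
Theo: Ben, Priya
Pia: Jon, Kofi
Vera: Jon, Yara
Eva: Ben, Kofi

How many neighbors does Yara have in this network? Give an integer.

2

Yara is directly tied to Priya and Vera. That is 2 neighbors, so the degree of Yara is 2.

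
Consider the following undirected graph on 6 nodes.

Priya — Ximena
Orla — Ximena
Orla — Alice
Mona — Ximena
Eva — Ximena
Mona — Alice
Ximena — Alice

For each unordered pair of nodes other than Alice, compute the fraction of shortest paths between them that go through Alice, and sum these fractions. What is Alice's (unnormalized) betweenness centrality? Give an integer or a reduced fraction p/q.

Pairs whose geodesics pass through Alice — Orla–Mona: 1/2.
All other pairs contribute 0.
Summing the contributions gives betweenness(Alice) = 1/2.

1/2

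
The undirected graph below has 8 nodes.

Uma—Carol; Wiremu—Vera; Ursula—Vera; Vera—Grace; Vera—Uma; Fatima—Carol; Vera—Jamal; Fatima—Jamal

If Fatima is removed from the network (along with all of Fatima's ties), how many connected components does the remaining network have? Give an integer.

Fatima's neighbors (Carol and Jamal) remain reachable from one another through other ties, so the rest of the network stays in one piece.

1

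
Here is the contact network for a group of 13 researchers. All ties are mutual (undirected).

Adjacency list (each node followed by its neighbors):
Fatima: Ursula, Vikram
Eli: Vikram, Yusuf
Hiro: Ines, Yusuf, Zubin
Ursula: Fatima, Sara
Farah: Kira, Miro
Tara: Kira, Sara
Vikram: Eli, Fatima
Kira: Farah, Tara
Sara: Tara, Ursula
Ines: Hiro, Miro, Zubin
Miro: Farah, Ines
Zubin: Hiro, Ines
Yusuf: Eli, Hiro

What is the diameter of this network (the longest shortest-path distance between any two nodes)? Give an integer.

6

Eccentricity of each node (its greatest distance to any other): Eli:6, Farah:6, Fatima:6, Hiro:6, Ines:6, Kira:6, Miro:6, Sara:6, Tara:6, Ursula:6, Vikram:6, Yusuf:6, Zubin:6.
The maximum eccentricity is 6, realized for instance by the pair Hiro–Sara via Hiro – Yusuf – Eli – Vikram – Fatima – Ursula – Sara. So the diameter is 6.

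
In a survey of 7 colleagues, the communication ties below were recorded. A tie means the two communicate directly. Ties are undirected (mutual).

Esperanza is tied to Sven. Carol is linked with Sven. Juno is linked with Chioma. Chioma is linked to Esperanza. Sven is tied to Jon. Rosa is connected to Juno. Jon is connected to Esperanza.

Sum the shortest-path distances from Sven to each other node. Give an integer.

12

Distances from Sven: Carol:1, Chioma:2, Esperanza:1, Jon:1, Juno:3, Rosa:4.
Sum = 1 + 2 + 1 + 1 + 3 + 4 = 12.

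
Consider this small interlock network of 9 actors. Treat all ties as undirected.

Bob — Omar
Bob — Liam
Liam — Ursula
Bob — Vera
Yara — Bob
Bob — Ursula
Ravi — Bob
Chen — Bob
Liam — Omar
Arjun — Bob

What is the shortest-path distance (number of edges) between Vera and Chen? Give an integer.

One shortest route is Vera – Bob – Chen, which uses 2 edges, and Vera and Chen are not directly tied, so nothing shorter exists. So d(Vera,Chen) = 2.

2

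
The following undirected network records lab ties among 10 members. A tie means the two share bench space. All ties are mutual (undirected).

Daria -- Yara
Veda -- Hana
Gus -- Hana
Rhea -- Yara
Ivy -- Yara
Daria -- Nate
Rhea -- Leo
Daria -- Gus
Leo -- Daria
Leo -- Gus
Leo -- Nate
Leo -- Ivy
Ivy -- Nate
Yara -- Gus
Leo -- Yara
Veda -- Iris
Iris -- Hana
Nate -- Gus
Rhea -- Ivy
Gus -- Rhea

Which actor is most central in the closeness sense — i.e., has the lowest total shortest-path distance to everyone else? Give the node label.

Gus

Farness (sum of distances to all others) for each node — Daria:16, Gus:12, Hana:16, Iris:23, Ivy:19, Leo:14, Nate:16, Rhea:16, Veda:23, Yara:15.
The smallest farness is 12, for Gus, so Gus has the highest closeness.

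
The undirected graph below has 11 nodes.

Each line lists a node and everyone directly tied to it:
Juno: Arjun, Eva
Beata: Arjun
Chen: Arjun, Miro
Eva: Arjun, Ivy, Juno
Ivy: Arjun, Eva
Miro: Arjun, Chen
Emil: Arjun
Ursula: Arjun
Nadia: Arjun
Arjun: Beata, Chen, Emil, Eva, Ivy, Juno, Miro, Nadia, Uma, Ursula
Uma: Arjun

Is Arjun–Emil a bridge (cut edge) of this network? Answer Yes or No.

Without the Arjun–Emil edge there is no alternate route between Arjun and Emil, so the network disconnects. It is a bridge.

Yes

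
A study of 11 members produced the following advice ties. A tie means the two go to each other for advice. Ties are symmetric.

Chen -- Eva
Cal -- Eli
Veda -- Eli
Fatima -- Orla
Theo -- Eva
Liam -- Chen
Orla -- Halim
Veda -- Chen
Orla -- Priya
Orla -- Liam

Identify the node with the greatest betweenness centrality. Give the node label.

Unnormalized betweenness of each node: Cal:0, Chen:31, Eli:9, Eva:9, Fatima:0, Halim:0, Liam:24, Orla:24, Priya:0, Theo:0, Veda:16.
Chen has the largest value, 31, making it the main broker — the node through which the most shortest paths run.

Chen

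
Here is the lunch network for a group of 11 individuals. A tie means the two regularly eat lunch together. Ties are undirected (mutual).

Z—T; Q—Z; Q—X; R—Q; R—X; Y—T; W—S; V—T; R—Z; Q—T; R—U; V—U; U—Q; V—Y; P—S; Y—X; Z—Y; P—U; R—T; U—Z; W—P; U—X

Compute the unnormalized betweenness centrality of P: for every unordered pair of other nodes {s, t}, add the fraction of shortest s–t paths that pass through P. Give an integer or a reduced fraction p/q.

Pairs whose geodesics pass through P — S–R: 1; S–Z: 1; S–T: 4/4; S–U: 1; S–Q: 1; S–V: 1; S–Y: 3/3; S–X: 1; W–R: 1; W–Z: 1; W–T: 4/4; W–U: 1; W–Q: 1; W–V: 1 … (+2 more pairs).
All other pairs contribute 0.
Summing the contributions gives betweenness(P) = 16.

16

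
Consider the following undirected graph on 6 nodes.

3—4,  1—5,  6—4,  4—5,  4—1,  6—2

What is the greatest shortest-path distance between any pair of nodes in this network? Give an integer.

Eccentricity of each node (its greatest distance to any other): 1:3, 2:3, 3:3, 4:2, 5:3, 6:2.
The maximum eccentricity is 3, realized for instance by the pair 1–2 via 1 – 4 – 6 – 2. So the diameter is 3.

3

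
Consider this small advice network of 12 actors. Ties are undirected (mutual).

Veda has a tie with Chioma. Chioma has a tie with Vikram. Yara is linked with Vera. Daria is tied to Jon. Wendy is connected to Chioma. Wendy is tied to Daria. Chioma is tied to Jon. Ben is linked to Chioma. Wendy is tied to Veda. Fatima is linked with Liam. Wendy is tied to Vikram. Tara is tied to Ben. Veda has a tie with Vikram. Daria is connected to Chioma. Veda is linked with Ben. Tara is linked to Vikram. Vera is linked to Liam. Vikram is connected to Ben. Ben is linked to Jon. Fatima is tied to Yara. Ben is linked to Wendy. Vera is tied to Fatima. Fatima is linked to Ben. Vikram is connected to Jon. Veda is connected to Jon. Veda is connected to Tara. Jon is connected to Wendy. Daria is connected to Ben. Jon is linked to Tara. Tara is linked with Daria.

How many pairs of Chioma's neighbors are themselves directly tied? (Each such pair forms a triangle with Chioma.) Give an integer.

Chioma's neighbors: Ben, Daria, Jon, Veda, Vikram, and Wendy.
Neighbor pairs that are themselves tied: Chioma–Ben–Daria; Chioma–Ben–Jon; Chioma–Ben–Veda; Chioma–Ben–Vikram; Chioma–Ben–Wendy; Chioma–Daria–Jon; Chioma–Daria–Wendy; Chioma–Jon–Veda; Chioma–Jon–Vikram; Chioma–Jon–Wendy; Chioma–Veda–Vikram; Chioma–Veda–Wendy; Chioma–Vikram–Wendy. Each forms one triangle with Chioma, for 13 in total.

13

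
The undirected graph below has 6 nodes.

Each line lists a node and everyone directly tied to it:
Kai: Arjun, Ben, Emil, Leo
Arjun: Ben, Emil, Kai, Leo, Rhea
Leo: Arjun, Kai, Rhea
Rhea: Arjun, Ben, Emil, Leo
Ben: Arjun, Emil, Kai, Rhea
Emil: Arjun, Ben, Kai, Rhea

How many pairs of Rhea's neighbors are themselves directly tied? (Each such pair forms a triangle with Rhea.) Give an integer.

Rhea's neighbors: Arjun, Ben, Emil, and Leo.
Neighbor pairs that are themselves tied: Rhea–Arjun–Ben; Rhea–Arjun–Emil; Rhea–Arjun–Leo; Rhea–Ben–Emil. Each forms one triangle with Rhea, for 4 in total.

4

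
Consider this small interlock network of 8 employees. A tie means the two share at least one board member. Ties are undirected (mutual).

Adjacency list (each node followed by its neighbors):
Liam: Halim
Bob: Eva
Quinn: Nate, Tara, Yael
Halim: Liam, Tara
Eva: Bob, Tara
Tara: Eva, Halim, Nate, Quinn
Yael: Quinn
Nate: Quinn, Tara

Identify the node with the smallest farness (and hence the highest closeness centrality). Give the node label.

Tara

Farness (sum of distances to all others) for each node — Bob:20, Eva:14, Halim:14, Liam:20, Nate:14, Quinn:13, Tara:10, Yael:19.
The smallest farness is 10, for Tara, so Tara has the highest closeness.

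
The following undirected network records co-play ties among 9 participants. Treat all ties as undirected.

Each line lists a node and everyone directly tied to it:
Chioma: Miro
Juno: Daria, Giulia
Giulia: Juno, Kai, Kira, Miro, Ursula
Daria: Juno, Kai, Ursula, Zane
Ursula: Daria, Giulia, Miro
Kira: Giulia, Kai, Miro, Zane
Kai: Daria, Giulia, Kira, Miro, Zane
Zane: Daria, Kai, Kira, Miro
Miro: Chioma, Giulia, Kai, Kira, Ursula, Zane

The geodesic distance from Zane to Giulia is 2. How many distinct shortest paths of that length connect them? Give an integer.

3

The shortest distance is 2. The length-2 paths are: Zane–Kira–Giulia; Zane–Miro–Giulia; Zane–Kai–Giulia.
That gives 3 distinct shortest paths.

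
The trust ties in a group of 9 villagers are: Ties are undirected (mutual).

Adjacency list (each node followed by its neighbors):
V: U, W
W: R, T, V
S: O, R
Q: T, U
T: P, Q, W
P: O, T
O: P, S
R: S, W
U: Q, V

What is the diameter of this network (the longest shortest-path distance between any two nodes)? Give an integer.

4

Eccentricity of each node (its greatest distance to any other): O:4, P:3, Q:4, R:3, S:4, T:3, U:4, V:4, W:3.
The maximum eccentricity is 4, realized for instance by the pair S–U via S – R – W – V – U. So the diameter is 4.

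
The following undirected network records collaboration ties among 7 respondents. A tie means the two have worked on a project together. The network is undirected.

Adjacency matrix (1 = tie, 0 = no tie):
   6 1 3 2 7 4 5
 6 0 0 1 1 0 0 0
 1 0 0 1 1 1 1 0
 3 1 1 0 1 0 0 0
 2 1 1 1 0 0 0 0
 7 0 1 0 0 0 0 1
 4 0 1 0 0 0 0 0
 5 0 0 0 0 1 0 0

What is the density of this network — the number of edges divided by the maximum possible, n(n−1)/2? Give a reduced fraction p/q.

8/21

There are 8 edges and 7 nodes, so the maximum possible is C(7,2) = 21.
Density = 8/21.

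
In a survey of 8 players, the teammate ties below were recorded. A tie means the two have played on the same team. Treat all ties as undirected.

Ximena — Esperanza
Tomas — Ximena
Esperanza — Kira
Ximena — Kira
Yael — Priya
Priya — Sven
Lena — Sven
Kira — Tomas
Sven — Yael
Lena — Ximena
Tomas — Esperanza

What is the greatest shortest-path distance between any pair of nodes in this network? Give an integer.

4

Eccentricity of each node (its greatest distance to any other): Esperanza:4, Kira:4, Lena:2, Priya:4, Sven:3, Tomas:4, Ximena:3, Yael:4.
The maximum eccentricity is 4, realized for instance by the pair Priya–Kira via Priya – Sven – Lena – Ximena – Kira. So the diameter is 4.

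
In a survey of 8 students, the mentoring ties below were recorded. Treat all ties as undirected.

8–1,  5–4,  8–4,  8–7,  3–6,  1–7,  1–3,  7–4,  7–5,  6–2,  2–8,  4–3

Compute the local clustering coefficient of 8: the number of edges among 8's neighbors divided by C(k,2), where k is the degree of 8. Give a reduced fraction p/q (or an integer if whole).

1/3

8's neighbors: 1, 2, 4, and 7 (k = 4).
Possible neighbor pairs: C(4,2) = 6. Edges among them: 1–7, 4–7 → e = 2.
Clustering(8) = 2/6 = 1/3.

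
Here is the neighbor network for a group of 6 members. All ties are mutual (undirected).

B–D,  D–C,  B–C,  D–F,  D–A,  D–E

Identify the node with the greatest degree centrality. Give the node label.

D

Degrees — A:1, B:2, C:2, D:5, E:1, F:1.
The maximum is 5, attained only by D.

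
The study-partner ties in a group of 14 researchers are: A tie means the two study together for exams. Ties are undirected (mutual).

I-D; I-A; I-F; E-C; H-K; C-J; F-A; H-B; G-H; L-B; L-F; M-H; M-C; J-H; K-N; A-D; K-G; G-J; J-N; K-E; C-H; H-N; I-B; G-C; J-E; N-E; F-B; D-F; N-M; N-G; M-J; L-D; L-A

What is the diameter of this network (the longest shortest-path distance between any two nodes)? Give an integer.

Eccentricity of each node (its greatest distance to any other): A:5, B:3, C:4, D:5, E:5, F:4, G:4, H:3, I:4, J:4, K:4, L:4, M:4, N:4.
The maximum eccentricity is 5, realized for instance by the pair D–E via D – I – B – H – N – E. So the diameter is 5.

5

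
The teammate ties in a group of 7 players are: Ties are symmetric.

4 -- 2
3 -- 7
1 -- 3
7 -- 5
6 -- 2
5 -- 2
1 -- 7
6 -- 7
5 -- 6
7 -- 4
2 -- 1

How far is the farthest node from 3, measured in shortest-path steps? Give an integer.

Distances from 3: 1:1, 2:2, 4:2, 5:2, 6:2, 7:1.
The largest is 2 (to 5, 4, 6, and 2), so the eccentricity of 3 is 2.

2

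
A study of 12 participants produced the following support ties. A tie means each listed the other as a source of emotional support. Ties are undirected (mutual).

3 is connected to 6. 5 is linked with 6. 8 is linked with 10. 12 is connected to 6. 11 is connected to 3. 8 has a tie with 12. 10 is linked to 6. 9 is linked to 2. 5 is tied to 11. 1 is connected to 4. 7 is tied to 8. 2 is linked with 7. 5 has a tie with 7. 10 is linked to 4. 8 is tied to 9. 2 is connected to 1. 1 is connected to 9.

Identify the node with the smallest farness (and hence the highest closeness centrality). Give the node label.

Farness (sum of distances to all others) for each node — 1:26, 2:25, 3:29, 4:26, 5:22, 6:21, 7:21, 8:20, 9:25, 10:21, 11:30, 12:24.
The smallest farness is 20, for 8, so 8 has the highest closeness.

8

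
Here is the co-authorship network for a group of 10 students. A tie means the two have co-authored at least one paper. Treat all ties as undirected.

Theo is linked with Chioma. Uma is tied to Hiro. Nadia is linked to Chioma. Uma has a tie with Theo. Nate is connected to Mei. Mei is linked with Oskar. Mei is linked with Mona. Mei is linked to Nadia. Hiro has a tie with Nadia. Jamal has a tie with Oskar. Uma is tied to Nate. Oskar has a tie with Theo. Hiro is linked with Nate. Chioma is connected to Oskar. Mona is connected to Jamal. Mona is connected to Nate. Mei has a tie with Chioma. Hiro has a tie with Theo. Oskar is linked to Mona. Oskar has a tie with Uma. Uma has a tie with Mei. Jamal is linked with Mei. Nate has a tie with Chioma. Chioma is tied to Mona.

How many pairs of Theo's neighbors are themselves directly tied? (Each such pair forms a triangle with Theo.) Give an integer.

Theo's neighbors: Chioma, Hiro, Oskar, and Uma.
Neighbor pairs that are themselves tied: Theo–Chioma–Oskar; Theo–Hiro–Uma; Theo–Oskar–Uma. Each forms one triangle with Theo, for 3 in total.

3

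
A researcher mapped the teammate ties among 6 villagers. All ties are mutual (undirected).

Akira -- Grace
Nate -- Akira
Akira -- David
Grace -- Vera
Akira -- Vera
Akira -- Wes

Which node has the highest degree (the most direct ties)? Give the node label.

Akira

Degrees — Akira:5, David:1, Grace:2, Nate:1, Vera:2, Wes:1.
The maximum is 5, attained only by Akira.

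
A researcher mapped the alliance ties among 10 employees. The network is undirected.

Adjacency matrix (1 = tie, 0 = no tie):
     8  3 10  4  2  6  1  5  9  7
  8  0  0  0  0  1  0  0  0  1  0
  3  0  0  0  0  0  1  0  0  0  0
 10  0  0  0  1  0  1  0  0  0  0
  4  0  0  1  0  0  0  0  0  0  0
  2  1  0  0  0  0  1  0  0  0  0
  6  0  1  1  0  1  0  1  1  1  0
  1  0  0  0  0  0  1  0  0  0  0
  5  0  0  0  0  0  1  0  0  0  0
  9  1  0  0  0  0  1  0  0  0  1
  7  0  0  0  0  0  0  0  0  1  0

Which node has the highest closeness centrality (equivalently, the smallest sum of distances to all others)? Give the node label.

Farness (sum of distances to all others) for each node — 1:20, 2:18, 3:20, 4:26, 5:20, 6:12, 7:24, 8:22, 9:16, 10:18.
The smallest farness is 12, for 6, so 6 has the highest closeness.

6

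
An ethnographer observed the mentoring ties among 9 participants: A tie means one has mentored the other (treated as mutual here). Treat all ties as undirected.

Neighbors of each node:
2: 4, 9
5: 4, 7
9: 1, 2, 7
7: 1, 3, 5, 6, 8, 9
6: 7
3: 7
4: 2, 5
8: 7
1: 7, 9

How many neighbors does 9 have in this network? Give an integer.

9 is directly tied to 1, 2, and 7. That is 3 neighbors, so the degree of 9 is 3.

3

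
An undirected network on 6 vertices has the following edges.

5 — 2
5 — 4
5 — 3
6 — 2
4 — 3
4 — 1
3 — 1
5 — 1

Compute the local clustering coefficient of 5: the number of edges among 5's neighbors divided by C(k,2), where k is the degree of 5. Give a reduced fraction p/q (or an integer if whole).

5's neighbors: 1, 2, 3, and 4 (k = 4).
Possible neighbor pairs: C(4,2) = 6. Edges among them: 1–3, 1–4, 3–4 → e = 3.
Clustering(5) = 3/6 = 1/2.

1/2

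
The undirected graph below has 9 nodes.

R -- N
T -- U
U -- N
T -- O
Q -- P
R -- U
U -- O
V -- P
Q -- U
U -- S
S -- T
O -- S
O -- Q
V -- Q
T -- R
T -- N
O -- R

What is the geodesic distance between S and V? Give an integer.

3

One shortest route is S – U – Q – V, which uses 3 edges, and at distance 2 from S we only reach {N, Q, R}, which does not include V. So d(S,V) = 3.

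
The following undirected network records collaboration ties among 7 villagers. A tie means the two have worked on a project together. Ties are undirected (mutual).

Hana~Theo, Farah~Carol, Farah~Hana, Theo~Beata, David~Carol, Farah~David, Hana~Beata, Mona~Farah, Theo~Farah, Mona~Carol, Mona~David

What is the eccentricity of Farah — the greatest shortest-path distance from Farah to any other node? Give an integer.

Distances from Farah: Beata:2, Carol:1, David:1, Hana:1, Mona:1, Theo:1.
The largest is 2 (to Beata), so the eccentricity of Farah is 2.

2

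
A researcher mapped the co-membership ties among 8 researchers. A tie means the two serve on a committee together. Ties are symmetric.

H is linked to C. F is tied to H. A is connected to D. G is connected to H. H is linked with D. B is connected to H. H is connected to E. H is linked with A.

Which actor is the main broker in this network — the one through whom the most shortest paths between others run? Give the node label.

Unnormalized betweenness of each node: A:0, B:0, C:0, D:0, E:0, F:0, G:0, H:20.
H has the largest value, 20, making it the main broker — the node through which the most shortest paths run.

H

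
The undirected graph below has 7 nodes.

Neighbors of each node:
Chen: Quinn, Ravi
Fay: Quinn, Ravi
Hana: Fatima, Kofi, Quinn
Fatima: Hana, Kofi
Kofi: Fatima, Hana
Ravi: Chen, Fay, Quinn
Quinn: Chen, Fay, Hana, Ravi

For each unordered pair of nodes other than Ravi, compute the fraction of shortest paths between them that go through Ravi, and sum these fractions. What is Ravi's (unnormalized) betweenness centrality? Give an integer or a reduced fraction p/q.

1/2

Pairs whose geodesics pass through Ravi — Chen–Fay: 1/2.
All other pairs contribute 0.
Summing the contributions gives betweenness(Ravi) = 1/2.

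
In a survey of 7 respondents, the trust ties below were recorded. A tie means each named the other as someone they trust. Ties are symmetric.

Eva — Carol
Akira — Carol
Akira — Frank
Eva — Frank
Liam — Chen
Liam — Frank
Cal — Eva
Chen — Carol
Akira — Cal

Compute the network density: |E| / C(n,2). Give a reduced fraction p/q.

There are 9 edges and 7 nodes, so the maximum possible is C(7,2) = 21.
Density = 9/21 = 3/7.

3/7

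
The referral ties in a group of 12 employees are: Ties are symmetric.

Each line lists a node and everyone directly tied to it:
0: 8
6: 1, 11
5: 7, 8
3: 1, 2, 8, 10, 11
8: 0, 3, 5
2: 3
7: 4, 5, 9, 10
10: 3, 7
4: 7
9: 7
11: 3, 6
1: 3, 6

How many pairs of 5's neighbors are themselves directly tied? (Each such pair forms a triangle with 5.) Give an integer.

5's neighbors are 7 and 8, but none of them are tied to each other, so no triangle contains 5.

0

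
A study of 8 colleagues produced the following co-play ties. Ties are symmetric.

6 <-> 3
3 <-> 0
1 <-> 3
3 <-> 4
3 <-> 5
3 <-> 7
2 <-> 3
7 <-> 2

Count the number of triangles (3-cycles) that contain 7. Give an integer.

7's neighbors: 2 and 3.
Neighbor pairs that are themselves tied: 7–2–3. Each forms one triangle with 7, for 1 in total.

1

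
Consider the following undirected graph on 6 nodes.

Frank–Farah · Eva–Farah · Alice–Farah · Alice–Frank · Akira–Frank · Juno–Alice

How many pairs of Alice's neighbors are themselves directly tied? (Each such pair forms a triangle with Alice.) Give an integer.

1

Alice's neighbors: Farah, Frank, and Juno.
Neighbor pairs that are themselves tied: Alice–Farah–Frank. Each forms one triangle with Alice, for 1 in total.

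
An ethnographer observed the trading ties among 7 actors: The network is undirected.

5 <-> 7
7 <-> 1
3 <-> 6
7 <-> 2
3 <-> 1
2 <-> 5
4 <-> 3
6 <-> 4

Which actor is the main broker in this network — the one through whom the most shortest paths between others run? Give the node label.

1

Unnormalized betweenness of each node: 1:9, 2:0, 3:8, 4:0, 5:0, 6:0, 7:8.
1 has the largest value, 9, making it the main broker — the node through which the most shortest paths run.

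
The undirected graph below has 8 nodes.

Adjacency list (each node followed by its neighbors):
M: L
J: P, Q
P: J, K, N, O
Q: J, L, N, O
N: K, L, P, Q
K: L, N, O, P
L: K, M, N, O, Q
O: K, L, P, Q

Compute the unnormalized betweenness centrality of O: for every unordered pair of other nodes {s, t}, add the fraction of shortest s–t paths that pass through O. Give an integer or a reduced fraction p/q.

4/3

Pairs whose geodesics pass through O — K–Q: 1/3; Q–P: 1/3; M–P: 1/3; L–P: 1/3.
All other pairs contribute 0.
Summing the contributions gives betweenness(O) = 4/3.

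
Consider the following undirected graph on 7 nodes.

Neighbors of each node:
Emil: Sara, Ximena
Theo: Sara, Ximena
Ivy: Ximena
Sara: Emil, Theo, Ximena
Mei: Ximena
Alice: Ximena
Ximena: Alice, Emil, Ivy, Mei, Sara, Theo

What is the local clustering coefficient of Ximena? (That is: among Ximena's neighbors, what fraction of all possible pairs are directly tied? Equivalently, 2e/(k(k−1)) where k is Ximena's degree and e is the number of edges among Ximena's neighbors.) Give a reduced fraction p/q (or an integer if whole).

2/15

Ximena's neighbors: Alice, Emil, Ivy, Mei, Sara, and Theo (k = 6).
Possible neighbor pairs: C(6,2) = 15. Edges among them: Emil–Sara, Sara–Theo → e = 2.
Clustering(Ximena) = 2/15.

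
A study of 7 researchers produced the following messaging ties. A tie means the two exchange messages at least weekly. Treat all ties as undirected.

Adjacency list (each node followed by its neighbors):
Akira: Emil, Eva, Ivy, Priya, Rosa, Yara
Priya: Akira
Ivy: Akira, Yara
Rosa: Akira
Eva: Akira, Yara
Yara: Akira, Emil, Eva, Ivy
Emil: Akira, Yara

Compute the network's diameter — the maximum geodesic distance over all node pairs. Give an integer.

Eccentricity of each node (its greatest distance to any other): Akira:1, Emil:2, Eva:2, Ivy:2, Priya:2, Rosa:2, Yara:2.
The maximum eccentricity is 2, realized for instance by the pair Rosa–Emil via Rosa – Akira – Emil. So the diameter is 2.

2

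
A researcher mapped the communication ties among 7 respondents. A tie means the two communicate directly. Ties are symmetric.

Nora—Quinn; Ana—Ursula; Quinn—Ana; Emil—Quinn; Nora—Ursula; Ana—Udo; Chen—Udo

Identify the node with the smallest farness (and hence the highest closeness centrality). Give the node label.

Ana

Farness (sum of distances to all others) for each node — Ana:9, Chen:17, Emil:15, Nora:13, Quinn:10, Udo:12, Ursula:12.
The smallest farness is 9, for Ana, so Ana has the highest closeness.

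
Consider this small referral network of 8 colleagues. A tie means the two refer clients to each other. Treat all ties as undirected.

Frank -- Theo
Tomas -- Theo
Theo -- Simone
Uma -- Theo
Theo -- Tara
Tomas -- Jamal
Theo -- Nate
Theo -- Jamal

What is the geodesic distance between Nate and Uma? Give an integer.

2

One shortest route is Nate – Theo – Uma, which uses 2 edges, and Nate and Uma are not directly tied, so nothing shorter exists. So d(Nate,Uma) = 2.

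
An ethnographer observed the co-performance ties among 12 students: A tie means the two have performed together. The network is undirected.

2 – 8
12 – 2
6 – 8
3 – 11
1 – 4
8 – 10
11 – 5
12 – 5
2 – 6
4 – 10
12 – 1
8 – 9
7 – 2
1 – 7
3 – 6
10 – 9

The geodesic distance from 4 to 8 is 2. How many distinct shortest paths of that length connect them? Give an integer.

1

The shortest distance is 2, and the only length-2 path is 4–10–8. So there is exactly 1 shortest path.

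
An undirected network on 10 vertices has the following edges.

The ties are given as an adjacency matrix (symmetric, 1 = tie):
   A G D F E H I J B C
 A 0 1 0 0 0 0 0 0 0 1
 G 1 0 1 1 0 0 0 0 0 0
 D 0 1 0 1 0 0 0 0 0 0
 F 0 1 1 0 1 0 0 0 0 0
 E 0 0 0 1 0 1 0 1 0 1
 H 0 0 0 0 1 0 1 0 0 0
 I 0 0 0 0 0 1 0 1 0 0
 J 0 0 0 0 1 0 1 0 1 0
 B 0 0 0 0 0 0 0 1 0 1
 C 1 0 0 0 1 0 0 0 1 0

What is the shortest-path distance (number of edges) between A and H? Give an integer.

3

One shortest route is A – C – E – H, which uses 3 edges, and at distance 2 from A we only reach {B, D, E, F}, which does not include H. So d(A,H) = 3.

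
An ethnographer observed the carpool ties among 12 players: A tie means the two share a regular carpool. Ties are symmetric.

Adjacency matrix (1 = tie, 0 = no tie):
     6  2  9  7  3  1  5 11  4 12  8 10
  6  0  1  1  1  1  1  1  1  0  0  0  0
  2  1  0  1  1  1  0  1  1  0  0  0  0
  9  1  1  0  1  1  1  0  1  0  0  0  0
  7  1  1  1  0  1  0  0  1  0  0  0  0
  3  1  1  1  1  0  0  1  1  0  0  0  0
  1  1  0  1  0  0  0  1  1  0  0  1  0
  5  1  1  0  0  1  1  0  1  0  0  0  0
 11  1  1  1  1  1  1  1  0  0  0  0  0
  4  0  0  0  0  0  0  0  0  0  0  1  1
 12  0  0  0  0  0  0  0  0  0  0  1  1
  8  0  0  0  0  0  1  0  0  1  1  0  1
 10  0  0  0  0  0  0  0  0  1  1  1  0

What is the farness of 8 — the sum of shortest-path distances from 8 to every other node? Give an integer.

Distances from 8: 1:1, 2:3, 3:3, 4:1, 5:2, 6:2, 7:3, 9:2, 10:1, 11:2, 12:1.
Sum = 1 + 3 + 3 + 1 + 2 + 2 + 3 + 2 + 1 + 2 + 1 = 21.

21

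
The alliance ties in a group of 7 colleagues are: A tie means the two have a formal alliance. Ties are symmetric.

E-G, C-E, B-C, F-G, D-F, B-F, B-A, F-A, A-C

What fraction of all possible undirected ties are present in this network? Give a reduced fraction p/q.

There are 9 edges and 7 nodes, so the maximum possible is C(7,2) = 21.
Density = 9/21 = 3/7.

3/7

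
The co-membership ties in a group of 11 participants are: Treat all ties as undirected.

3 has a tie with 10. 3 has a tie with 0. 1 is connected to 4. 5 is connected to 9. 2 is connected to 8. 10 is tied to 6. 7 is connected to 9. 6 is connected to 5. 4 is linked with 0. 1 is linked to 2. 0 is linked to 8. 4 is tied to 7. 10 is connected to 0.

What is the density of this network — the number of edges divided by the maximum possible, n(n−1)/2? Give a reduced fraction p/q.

13/55

There are 13 edges and 11 nodes, so the maximum possible is C(11,2) = 55.
Density = 13/55.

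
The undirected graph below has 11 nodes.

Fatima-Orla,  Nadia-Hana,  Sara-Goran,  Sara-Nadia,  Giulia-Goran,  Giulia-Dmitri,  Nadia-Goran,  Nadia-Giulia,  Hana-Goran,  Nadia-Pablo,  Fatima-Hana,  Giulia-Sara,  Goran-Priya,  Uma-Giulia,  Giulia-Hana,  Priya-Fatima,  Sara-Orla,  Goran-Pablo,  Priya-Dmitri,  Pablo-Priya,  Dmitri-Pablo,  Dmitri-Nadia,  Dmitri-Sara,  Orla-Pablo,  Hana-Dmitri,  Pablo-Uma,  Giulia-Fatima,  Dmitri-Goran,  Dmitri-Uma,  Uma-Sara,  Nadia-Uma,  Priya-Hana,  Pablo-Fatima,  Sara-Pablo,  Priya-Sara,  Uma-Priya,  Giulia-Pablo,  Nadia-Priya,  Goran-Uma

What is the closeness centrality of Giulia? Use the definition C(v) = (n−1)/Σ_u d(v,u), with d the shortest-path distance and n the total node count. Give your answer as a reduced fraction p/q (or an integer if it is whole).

Distances from Giulia: Dmitri:1, Fatima:1, Goran:1, Hana:1, Nadia:1, Orla:2, Pablo:1, Priya:2, Sara:1, Uma:1. Sum = 12.
n = 11, so closeness = 10/12 = 5/6.

5/6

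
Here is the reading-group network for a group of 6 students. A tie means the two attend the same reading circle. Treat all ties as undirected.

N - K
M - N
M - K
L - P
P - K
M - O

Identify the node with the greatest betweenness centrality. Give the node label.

Unnormalized betweenness of each node: K:6, L:0, M:4, N:0, O:0, P:4.
K has the largest value, 6, making it the main broker — the node through which the most shortest paths run.

K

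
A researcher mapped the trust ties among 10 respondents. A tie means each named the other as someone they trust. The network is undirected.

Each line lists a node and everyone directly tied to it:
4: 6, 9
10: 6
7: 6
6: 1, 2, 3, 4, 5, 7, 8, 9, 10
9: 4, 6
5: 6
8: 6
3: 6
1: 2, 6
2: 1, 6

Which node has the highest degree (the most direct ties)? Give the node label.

Degrees — 1:2, 2:2, 3:1, 4:2, 5:1, 6:9, 7:1, 8:1, 9:2, 10:1.
The maximum is 9, attained only by 6.

6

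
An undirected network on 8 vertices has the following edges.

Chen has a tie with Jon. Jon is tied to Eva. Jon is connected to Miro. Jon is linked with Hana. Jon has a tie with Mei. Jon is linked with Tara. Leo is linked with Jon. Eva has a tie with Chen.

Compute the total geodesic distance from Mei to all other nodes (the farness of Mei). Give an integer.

13

Distances from Mei: Chen:2, Eva:2, Hana:2, Jon:1, Leo:2, Miro:2, Tara:2.
Sum = 2 + 2 + 2 + 1 + 2 + 2 + 2 = 13.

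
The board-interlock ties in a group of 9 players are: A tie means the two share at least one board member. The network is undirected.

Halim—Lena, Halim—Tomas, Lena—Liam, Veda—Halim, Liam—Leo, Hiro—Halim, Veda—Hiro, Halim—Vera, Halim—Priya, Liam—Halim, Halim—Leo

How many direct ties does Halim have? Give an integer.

Halim is directly tied to Hiro, Lena, Leo, Liam, Priya, Tomas, Veda, and Vera. That is 8 neighbors, so the degree of Halim is 8.

8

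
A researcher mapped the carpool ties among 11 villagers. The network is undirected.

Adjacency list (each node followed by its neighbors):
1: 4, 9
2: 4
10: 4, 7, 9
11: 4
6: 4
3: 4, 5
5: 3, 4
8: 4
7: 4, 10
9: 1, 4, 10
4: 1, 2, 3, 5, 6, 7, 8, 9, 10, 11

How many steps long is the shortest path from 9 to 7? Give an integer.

One shortest route is 9 – 4 – 7, which uses 2 edges, and 9 and 7 are not directly tied, so nothing shorter exists. So d(9,7) = 2.

2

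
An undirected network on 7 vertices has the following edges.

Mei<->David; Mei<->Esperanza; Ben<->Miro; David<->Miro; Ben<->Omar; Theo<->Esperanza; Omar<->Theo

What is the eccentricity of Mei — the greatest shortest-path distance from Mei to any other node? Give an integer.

3

Distances from Mei: Ben:3, David:1, Esperanza:1, Miro:2, Omar:3, Theo:2.
The largest is 3 (to Omar and Ben), so the eccentricity of Mei is 3.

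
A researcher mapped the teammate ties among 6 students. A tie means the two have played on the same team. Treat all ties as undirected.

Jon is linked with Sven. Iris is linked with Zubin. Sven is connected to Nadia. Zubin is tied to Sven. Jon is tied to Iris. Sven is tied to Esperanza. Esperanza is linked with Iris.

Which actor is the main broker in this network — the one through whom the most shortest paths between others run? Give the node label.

Unnormalized betweenness of each node: Esperanza:2/3, Iris:3/2, Jon:2/3, Nadia:0, Sven:11/2, Zubin:2/3.
Sven has the largest value, 11/2, making it the main broker — the node through which the most shortest paths run.

Sven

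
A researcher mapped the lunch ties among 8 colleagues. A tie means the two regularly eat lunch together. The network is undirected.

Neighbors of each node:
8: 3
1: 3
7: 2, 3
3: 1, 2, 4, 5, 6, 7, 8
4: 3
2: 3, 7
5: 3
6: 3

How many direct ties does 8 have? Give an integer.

1

8 is directly tied to 3. That is 1 neighbor, so the degree of 8 is 1.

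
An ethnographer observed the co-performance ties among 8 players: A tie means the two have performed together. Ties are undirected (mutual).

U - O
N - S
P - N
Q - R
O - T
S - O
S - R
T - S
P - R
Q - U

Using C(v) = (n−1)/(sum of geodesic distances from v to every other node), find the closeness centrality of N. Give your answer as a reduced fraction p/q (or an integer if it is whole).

1/2

Distances from N: O:2, P:1, Q:3, R:2, S:1, T:2, U:3. Sum = 14.
n = 8, so closeness = 7/14 = 1/2.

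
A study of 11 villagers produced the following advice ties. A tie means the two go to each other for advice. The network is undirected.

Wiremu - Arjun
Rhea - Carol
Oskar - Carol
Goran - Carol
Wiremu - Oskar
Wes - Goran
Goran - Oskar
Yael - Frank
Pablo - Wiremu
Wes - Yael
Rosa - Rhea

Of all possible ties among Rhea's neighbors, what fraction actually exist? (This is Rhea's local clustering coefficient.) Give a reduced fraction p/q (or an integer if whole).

Rhea's neighbors: Carol and Rosa (k = 2).
Possible neighbor pairs: C(2,2) = 1. Edges among them: none → e = 0.
Clustering(Rhea) = 0/1.

0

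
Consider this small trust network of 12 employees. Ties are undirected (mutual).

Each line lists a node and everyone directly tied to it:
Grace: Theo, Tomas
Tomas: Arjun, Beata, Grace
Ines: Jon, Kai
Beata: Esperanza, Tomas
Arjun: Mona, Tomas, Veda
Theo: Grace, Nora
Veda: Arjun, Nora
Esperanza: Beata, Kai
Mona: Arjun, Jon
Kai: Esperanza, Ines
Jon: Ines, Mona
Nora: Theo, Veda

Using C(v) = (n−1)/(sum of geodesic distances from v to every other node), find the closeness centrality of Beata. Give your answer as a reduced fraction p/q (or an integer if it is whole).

11/28

Distances from Beata: Arjun:2, Esperanza:1, Grace:2, Ines:3, Jon:4, Kai:2, Mona:3, Nora:4, Theo:3, Tomas:1, Veda:3. Sum = 28.
n = 12, so closeness = 11/28.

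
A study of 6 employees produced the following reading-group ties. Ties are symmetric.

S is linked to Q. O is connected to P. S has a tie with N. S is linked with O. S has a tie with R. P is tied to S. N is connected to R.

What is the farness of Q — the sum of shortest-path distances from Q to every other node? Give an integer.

Distances from Q: N:2, O:2, P:2, R:2, S:1.
Sum = 2 + 2 + 2 + 2 + 1 = 9.

9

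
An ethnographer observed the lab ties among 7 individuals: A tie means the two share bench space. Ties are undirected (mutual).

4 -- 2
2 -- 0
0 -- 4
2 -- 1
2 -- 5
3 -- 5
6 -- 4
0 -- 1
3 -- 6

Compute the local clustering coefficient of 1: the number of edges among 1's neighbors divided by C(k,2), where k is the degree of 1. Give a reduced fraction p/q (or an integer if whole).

1

1's neighbors: 0 and 2 (k = 2).
Possible neighbor pairs: C(2,2) = 1. Edges among them: 0–2 → e = 1.
Clustering(1) = 1/1.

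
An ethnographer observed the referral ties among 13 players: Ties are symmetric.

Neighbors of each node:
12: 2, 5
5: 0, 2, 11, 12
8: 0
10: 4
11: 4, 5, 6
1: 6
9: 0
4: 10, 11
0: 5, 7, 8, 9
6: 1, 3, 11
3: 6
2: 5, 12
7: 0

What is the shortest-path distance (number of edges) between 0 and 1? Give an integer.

One shortest route is 0 – 5 – 11 – 6 – 1, which uses 4 edges, and at distance 3 from 0 we only reach {4, 6}, which does not include 1. So d(0,1) = 4.

4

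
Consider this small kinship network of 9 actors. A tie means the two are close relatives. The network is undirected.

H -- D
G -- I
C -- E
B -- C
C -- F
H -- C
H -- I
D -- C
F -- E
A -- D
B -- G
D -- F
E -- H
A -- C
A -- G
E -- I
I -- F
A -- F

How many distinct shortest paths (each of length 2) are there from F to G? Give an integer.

The shortest distance is 2. The length-2 paths are: F–I–G; F–A–G.
That gives 2 distinct shortest paths.

2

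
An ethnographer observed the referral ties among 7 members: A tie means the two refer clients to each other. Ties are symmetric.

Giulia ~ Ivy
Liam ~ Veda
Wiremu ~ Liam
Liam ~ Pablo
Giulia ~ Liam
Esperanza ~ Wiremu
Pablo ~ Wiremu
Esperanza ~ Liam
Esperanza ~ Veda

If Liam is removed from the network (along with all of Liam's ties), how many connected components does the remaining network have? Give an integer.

2

Without Liam, the remaining ties split the others into: {Giulia, Ivy}; {Esperanza, Pablo, Veda, Wiremu}.
That's 2 separate components.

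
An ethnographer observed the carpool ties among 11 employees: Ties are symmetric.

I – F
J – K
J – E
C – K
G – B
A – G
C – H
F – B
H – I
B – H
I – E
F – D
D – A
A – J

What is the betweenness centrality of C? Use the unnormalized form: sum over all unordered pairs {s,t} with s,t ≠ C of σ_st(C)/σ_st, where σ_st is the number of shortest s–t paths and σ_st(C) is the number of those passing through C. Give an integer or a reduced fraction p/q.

Pairs whose geodesics pass through C — H–J: 1/2; H–K: 1; B–K: 1; F–K: 2/4; I–K: 1/2.
All other pairs contribute 0.
Summing the contributions gives betweenness(C) = 7/2.

7/2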